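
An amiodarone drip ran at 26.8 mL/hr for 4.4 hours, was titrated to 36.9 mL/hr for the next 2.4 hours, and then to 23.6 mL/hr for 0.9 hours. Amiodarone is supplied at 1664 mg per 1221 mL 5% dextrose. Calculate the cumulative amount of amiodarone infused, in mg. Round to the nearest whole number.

Concentration = 1664 mg ÷ 1221 mL = 1.362817 mg/mL
Stage 1: 26.8 mL/hr × 4.4 hr = 117.92 mL → 117.92 mL × 1.362817 mg/mL = 160.7034 mg
Stage 2: 36.9 mL/hr × 2.4 hr = 88.56 mL → 88.56 mL × 1.362817 mg/mL = 120.6911 mg
Stage 3: 23.6 mL/hr × 0.9 hr = 21.24 mL → 21.24 mL × 1.362817 mg/mL = 28.94624 mg
Total = 160.7034 + 120.6911 + 28.94624 = 310.3408 mg

310 mg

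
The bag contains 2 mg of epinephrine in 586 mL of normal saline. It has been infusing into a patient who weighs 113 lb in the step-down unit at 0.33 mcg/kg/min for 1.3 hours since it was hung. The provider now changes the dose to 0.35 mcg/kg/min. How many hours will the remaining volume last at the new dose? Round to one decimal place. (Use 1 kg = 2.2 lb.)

0.6 hours

Initial rate:
Weight = 113 lb ÷ 2.2 lb/kg = 51.36364 kg
Dose = 0.33 mcg/kg/min × 51.36364 kg = 16.95 mcg/min
16.95 mcg/min × 60 min/hr = 1017 mcg/hr
Concentration = 2 mg ÷ 586 mL = 0.003412969 mg/mL = 3.412969 mcg/mL
Rate = 1017 mcg/hr ÷ 3.412969 mcg/mL = 297.981 mL/hr
Volume infused so far = 297.981 mL/hr × 1.3 hr = 387.3753 mL
Volume remaining = 586 − 387.3753 = 198.6247 mL
New rate:
Dose = 0.35 mcg/kg/min × 51.36364 kg = 17.97727 mcg/min
17.97727 mcg/min × 60 min/hr = 1078.636 mcg/hr
Rate = 1078.636 mcg/hr ÷ 3.412969 mcg/mL = 316.0405 mL/hr
Time remaining = 198.6247 mL ÷ 316.0405 mL/hr = 0.6284787 hr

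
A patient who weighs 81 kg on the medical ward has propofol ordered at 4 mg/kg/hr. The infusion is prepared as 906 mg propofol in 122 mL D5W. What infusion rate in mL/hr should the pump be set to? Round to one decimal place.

Dose = 4 mg/kg/hr × 81 kg = 324 mg/hr
Concentration = 906 mg ÷ 122 mL = 7.42623 mg/mL
Rate = 324 mg/hr ÷ 7.42623 mg/mL = 43.62914 mL/hr

43.6 mL/hr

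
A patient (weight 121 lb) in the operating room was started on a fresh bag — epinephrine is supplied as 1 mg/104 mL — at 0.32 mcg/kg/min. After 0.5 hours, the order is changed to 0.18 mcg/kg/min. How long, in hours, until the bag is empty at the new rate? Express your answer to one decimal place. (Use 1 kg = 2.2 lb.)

Initial rate:
Weight = 121 lb ÷ 2.2 lb/kg = 55 kg
Dose = 0.32 mcg/kg/min × 55 kg = 17.6 mcg/min
17.6 mcg/min × 60 min/hr = 1056 mcg/hr
Concentration = 1 mg ÷ 104 mL = 0.009615385 mg/mL = 9.615385 mcg/mL
Rate = 1056 mcg/hr ÷ 9.615385 mcg/mL = 109.824 mL/hr
Volume infused so far = 109.824 mL/hr × 0.5 hr = 54.912 mL
Volume remaining = 104 − 54.912 = 49.088 mL
New rate:
Dose = 0.18 mcg/kg/min × 55 kg = 9.9 mcg/min
9.9 mcg/min × 60 min/hr = 594 mcg/hr
Rate = 594 mcg/hr ÷ 9.615385 mcg/mL = 61.776 mL/hr
Time remaining = 49.088 mL ÷ 61.776 mL/hr = 0.7946128 hr

0.8 hours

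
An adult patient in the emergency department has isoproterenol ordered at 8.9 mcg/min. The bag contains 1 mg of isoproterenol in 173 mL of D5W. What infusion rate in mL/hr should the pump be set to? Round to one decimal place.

92.4 mL/hr

8.9 mcg/min × 60 min/hr = 534 mcg/hr
Concentration = 1 mg ÷ 173 mL = 0.005780347 mg/mL = 5.780347 mcg/mL
Rate = 534 mcg/hr ÷ 5.780347 mcg/mL = 92.382 mL/hr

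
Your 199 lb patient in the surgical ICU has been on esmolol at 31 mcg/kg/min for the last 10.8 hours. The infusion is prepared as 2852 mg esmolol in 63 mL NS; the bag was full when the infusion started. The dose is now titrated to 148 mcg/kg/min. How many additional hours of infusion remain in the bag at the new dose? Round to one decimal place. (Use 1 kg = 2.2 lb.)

Initial rate:
Weight = 199 lb ÷ 2.2 lb/kg = 90.45455 kg
Dose = 31 mcg/kg/min × 90.45455 kg = 2804.091 mcg/min
2804.091 mcg/min × 60 min/hr = 168245.5 mcg/hr
Concentration = 2852 mg ÷ 63 mL = 45.26984 mg/mL = 45269.84 mcg/mL
Rate = 168245.5 mcg/hr ÷ 45269.84 mcg/mL = 3.716502 mL/hr
Volume infused so far = 3.716502 mL/hr × 10.8 hr = 40.13822 mL
Volume remaining = 63 − 40.13822 = 22.86178 mL
New rate:
Dose = 148 mcg/kg/min × 90.45455 kg = 13387.27 mcg/min
13387.27 mcg/min × 60 min/hr = 803236.4 mcg/hr
Rate = 803236.4 mcg/hr ÷ 45269.84 mcg/mL = 17.7433 mL/hr
Time remaining = 22.86178 mL ÷ 17.7433 mL/hr = 1.288474 hr

1.3 hours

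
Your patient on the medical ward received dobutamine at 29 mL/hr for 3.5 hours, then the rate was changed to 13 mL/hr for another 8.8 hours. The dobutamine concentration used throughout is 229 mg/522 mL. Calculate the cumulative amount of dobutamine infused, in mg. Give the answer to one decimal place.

Concentration = 229 mg ÷ 522 mL = 0.4386973 mg/mL
Stage 1: 29 mL/hr × 3.5 hr = 101.5 mL → 101.5 mL × 0.4386973 mg/mL = 44.52778 mg
Stage 2: 13 mL/hr × 8.8 hr = 114.4 mL → 114.4 mL × 0.4386973 mg/mL = 50.18697 mg
Total = 44.52778 + 50.18697 = 94.71475 mg

94.7 mg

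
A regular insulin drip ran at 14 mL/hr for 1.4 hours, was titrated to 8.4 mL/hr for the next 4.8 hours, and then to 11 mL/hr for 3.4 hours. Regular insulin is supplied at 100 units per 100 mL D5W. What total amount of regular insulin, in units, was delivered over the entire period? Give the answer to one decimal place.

Concentration = 100 units ÷ 100 mL = 1 units/mL
Stage 1: 14 mL/hr × 1.4 hr = 19.6 mL → 19.6 mL × 1 units/mL = 19.6 units
Stage 2: 8.4 mL/hr × 4.8 hr = 40.32 mL → 40.32 mL × 1 units/mL = 40.32 units
Stage 3: 11 mL/hr × 3.4 hr = 37.4 mL → 37.4 mL × 1 units/mL = 37.4 units
Total = 19.6 + 40.32 + 37.4 = 97.32 units

97.3 units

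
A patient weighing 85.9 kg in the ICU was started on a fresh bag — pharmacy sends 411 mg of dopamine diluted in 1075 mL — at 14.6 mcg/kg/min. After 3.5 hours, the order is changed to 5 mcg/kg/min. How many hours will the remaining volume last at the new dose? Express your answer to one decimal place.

Initial rate:
Dose = 14.6 mcg/kg/min × 85.9 kg = 1254.14 mcg/min
1254.14 mcg/min × 60 min/hr = 75248.4 mcg/hr
Concentration = 411 mg ÷ 1075 mL = 0.3823256 mg/mL = 382.3256 mcg/mL
Rate = 75248.4 mcg/hr ÷ 382.3256 mcg/mL = 196.8176 mL/hr
Volume infused so far = 196.8176 mL/hr × 3.5 hr = 688.8616 mL
Volume remaining = 1075 − 688.8616 = 386.1384 mL
New rate:
Dose = 5 mcg/kg/min × 85.9 kg = 429.5 mcg/min
429.5 mcg/min × 60 min/hr = 25770 mcg/hr
Rate = 25770 mcg/hr ÷ 382.3256 mcg/mL = 67.40328 mL/hr
Time remaining = 386.1384 mL ÷ 67.40328 mL/hr = 5.728778 hr

5.7 hours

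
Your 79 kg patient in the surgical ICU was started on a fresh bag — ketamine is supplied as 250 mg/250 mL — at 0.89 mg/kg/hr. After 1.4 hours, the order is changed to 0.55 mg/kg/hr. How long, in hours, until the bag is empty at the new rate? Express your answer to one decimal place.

Initial rate:
Dose = 0.89 mg/kg/hr × 79 kg = 70.31 mg/hr
Concentration = 250 mg ÷ 250 mL = 1 mg/mL
Rate = 70.31 mg/hr ÷ 1 mg/mL = 70.31 mL/hr
Volume infused so far = 70.31 mL/hr × 1.4 hr = 98.434 mL
Volume remaining = 250 − 98.434 = 151.566 mL
New rate:
Dose = 0.55 mg/kg/hr × 79 kg = 43.45 mg/hr
Rate = 43.45 mg/hr ÷ 1 mg/mL = 43.45 mL/hr
Time remaining = 151.566 mL ÷ 43.45 mL/hr = 3.488285 hr

3.5 hours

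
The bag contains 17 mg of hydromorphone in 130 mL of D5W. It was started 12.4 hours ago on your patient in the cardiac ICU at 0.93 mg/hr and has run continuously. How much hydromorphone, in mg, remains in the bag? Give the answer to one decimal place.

5.5 mg

Concentration = 17 mg ÷ 130 mL = 0.1307692 mg/mL
Rate = 0.93 mg/hr ÷ 0.1307692 mg/mL = 7.111765 mL/hr
Volume infused = 7.111765 mL/hr × 12.4 hr = 88.18588 mL
Volume remaining = 130 − 88.18588 = 41.81412 mL
Drug remaining = 41.81412 mL × 0.1307692 mg/mL = 5.468 mg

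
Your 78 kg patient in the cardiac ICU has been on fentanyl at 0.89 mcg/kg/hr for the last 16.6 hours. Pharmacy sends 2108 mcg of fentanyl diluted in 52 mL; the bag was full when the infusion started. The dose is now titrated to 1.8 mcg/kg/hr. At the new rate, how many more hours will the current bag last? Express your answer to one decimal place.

6.8 hours

Initial rate:
Dose = 0.89 mcg/kg/hr × 78 kg = 69.42 mcg/hr
Concentration = 2108 mcg ÷ 52 mL = 40.53846 mcg/mL
Rate = 69.42 mcg/hr ÷ 40.53846 mcg/mL = 1.712448 mL/hr
Volume infused so far = 1.712448 mL/hr × 16.6 hr = 28.42663 mL
Volume remaining = 52 − 28.42663 = 23.57337 mL
New rate:
Dose = 1.8 mcg/kg/hr × 78 kg = 140.4 mcg/hr
Rate = 140.4 mcg/hr ÷ 40.53846 mcg/mL = 3.463378 mL/hr
Time remaining = 23.57337 mL ÷ 3.463378 mL/hr = 6.806467 hr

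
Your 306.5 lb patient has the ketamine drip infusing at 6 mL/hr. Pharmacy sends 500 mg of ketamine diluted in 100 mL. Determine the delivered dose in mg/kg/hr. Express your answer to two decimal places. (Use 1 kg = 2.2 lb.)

0.22 mg/kg/hr

Weight = 306.5 lb ÷ 2.2 lb/kg = 139.3182 kg
Concentration = 500 mg ÷ 100 mL = 5 mg/mL
Drug rate = 6 mL/hr × 5 mg/mL = 30 mg/hr
30 mg/hr ÷ 139.3182 kg = 0.2153344 mg/kg/hr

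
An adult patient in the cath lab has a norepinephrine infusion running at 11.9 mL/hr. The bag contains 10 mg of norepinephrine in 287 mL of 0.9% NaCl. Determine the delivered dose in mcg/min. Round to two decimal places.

6.91 mcg/min

Concentration = 10 mg ÷ 287 mL = 0.03484321 mg/mL = 34.84321 mcg/mL
Drug rate = 11.9 mL/hr × 34.84321 mcg/mL = 414.6341 mcg/hr
414.6341 mcg/hr ÷ 60 min/hr = 6.910569 mcg/min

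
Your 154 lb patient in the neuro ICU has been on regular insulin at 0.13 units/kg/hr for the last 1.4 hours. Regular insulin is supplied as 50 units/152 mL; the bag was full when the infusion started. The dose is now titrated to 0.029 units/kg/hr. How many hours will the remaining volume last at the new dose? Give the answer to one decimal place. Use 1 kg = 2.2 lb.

Initial rate:
Weight = 154 lb ÷ 2.2 lb/kg = 70 kg
Dose = 0.13 units/kg/hr × 70 kg = 9.1 units/hr
Concentration = 50 units ÷ 152 mL = 0.3289474 units/mL
Rate = 9.1 units/hr ÷ 0.3289474 units/mL = 27.664 mL/hr
Volume infused so far = 27.664 mL/hr × 1.4 hr = 38.7296 mL
Volume remaining = 152 − 38.7296 = 113.2704 mL
New rate:
Dose = 0.029 units/kg/hr × 70 kg = 2.03 units/hr
Rate = 2.03 units/hr ÷ 0.3289474 units/mL = 6.1712 mL/hr
Time remaining = 113.2704 mL ÷ 6.1712 mL/hr = 18.35468 hr

18.4 hours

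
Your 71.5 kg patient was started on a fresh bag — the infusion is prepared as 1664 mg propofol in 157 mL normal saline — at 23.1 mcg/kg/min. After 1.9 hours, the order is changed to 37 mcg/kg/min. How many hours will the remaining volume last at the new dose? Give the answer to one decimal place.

9.3 hours

Initial rate:
Dose = 23.1 mcg/kg/min × 71.5 kg = 1651.65 mcg/min
1651.65 mcg/min × 60 min/hr = 99099 mcg/hr
Concentration = 1664 mg ÷ 157 mL = 10.59873 mg/mL = 10598.73 mcg/mL
Rate = 99099 mcg/hr ÷ 10598.73 mcg/mL = 9.350086 mL/hr
Volume infused so far = 9.350086 mL/hr × 1.9 hr = 17.76516 mL
Volume remaining = 157 − 17.76516 = 139.2348 mL
New rate:
Dose = 37 mcg/kg/min × 71.5 kg = 2645.5 mcg/min
2645.5 mcg/min × 60 min/hr = 158730 mcg/hr
Rate = 158730 mcg/hr ÷ 10598.73 mcg/mL = 14.97633 mL/hr
Time remaining = 139.2348 mL ÷ 14.97633 mL/hr = 9.296994 hr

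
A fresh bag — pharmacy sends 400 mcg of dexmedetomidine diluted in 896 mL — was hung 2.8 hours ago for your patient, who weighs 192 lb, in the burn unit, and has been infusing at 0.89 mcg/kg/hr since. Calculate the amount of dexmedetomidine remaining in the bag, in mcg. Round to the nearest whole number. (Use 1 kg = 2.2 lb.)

183 mcg

Weight = 192 lb ÷ 2.2 lb/kg = 87.27273 kg
Dose = 0.89 mcg/kg/hr × 87.27273 kg = 77.67273 mcg/hr
Concentration = 400 mcg ÷ 896 mL = 0.4464286 mcg/mL
Rate = 77.67273 mcg/hr ÷ 0.4464286 mcg/mL = 173.9869 mL/hr
Volume infused = 173.9869 mL/hr × 2.8 hr = 487.1633 mL
Volume remaining = 896 − 487.1633 = 408.8367 mL
Drug remaining = 408.8367 mL × 0.4464286 mcg/mL = 182.5164 mcg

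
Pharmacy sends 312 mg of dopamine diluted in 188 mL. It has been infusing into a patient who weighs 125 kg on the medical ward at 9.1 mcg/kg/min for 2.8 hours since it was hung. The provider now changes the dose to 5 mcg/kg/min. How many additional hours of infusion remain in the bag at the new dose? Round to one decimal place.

Initial rate:
Dose = 9.1 mcg/kg/min × 125 kg = 1137.5 mcg/min
1137.5 mcg/min × 60 min/hr = 68250 mcg/hr
Concentration = 312 mg ÷ 188 mL = 1.659574 mg/mL = 1659.574 mcg/mL
Rate = 68250 mcg/hr ÷ 1659.574 mcg/mL = 41.125 mL/hr
Volume infused so far = 41.125 mL/hr × 2.8 hr = 115.15 mL
Volume remaining = 188 − 115.15 = 72.85 mL
New rate:
Dose = 5 mcg/kg/min × 125 kg = 625 mcg/min
625 mcg/min × 60 min/hr = 37500 mcg/hr
Rate = 37500 mcg/hr ÷ 1659.574 mcg/mL = 22.59615 mL/hr
Time remaining = 72.85 mL ÷ 22.59615 mL/hr = 3.224 hr

3.2 hours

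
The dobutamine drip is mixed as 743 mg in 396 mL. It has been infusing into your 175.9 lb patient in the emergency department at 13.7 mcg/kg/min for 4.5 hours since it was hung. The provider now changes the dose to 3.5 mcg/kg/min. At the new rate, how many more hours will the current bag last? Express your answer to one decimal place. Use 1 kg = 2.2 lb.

26.6 hours

Initial rate:
Weight = 175.9 lb ÷ 2.2 lb/kg = 79.95455 kg
Dose = 13.7 mcg/kg/min × 79.95455 kg = 1095.377 mcg/min
1095.377 mcg/min × 60 min/hr = 65722.64 mcg/hr
Concentration = 743 mg ÷ 396 mL = 1.876263 mg/mL = 1876.263 mcg/mL
Rate = 65722.64 mcg/hr ÷ 1876.263 mcg/mL = 35.02848 mL/hr
Volume infused so far = 35.02848 mL/hr × 4.5 hr = 157.6282 mL
Volume remaining = 396 − 157.6282 = 238.3718 mL
New rate:
Dose = 3.5 mcg/kg/min × 79.95455 kg = 279.8409 mcg/min
279.8409 mcg/min × 60 min/hr = 16790.45 mcg/hr
Rate = 16790.45 mcg/hr ÷ 1876.263 mcg/mL = 8.948883 mL/hr
Time remaining = 238.3718 mL ÷ 8.948883 mL/hr = 26.63705 hr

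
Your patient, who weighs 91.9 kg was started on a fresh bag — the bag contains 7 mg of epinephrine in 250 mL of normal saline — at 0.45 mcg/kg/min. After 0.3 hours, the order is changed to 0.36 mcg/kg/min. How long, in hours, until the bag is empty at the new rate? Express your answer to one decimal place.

Initial rate:
Dose = 0.45 mcg/kg/min × 91.9 kg = 41.355 mcg/min
41.355 mcg/min × 60 min/hr = 2481.3 mcg/hr
Concentration = 7 mg ÷ 250 mL = 0.028 mg/mL = 28 mcg/mL
Rate = 2481.3 mcg/hr ÷ 28 mcg/mL = 88.61786 mL/hr
Volume infused so far = 88.61786 mL/hr × 0.3 hr = 26.58536 mL
Volume remaining = 250 − 26.58536 = 223.4146 mL
New rate:
Dose = 0.36 mcg/kg/min × 91.9 kg = 33.084 mcg/min
33.084 mcg/min × 60 min/hr = 1985.04 mcg/hr
Rate = 1985.04 mcg/hr ÷ 28 mcg/mL = 70.89429 mL/hr
Time remaining = 223.4146 mL ÷ 70.89429 mL/hr = 3.151377 hr

3.2 hours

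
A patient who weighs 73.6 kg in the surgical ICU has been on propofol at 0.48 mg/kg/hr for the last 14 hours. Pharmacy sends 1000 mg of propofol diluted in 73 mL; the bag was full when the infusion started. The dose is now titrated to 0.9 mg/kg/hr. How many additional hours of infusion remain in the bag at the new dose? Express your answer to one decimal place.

Initial rate:
Dose = 0.48 mg/kg/hr × 73.6 kg = 35.328 mg/hr
Concentration = 1000 mg ÷ 73 mL = 13.69863 mg/mL
Rate = 35.328 mg/hr ÷ 13.69863 mg/mL = 2.578944 mL/hr
Volume infused so far = 2.578944 mL/hr × 14 hr = 36.10522 mL
Volume remaining = 73 − 36.10522 = 36.89478 mL
New rate:
Dose = 0.9 mg/kg/hr × 73.6 kg = 66.24 mg/hr
Rate = 66.24 mg/hr ÷ 13.69863 mg/mL = 4.83552 mL/hr
Time remaining = 36.89478 mL ÷ 4.83552 mL/hr = 7.629952 hr

7.6 hours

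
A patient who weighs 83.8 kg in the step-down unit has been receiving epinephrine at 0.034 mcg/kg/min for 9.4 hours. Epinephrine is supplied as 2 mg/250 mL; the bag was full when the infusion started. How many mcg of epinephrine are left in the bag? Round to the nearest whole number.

393 mcg

Dose = 0.034 mcg/kg/min × 83.8 kg = 2.8492 mcg/min
2.8492 mcg/min × 60 min/hr = 170.952 mcg/hr
Concentration = 2 mg ÷ 250 mL = 0.008 mg/mL = 8 mcg/mL
Rate = 170.952 mcg/hr ÷ 8 mcg/mL = 21.369 mL/hr
Volume infused = 21.369 mL/hr × 9.4 hr = 200.8686 mL
Volume remaining = 250 − 200.8686 = 49.1314 mL
Drug remaining = 49.1314 mL × 8 mcg/mL = 393.0512 mcg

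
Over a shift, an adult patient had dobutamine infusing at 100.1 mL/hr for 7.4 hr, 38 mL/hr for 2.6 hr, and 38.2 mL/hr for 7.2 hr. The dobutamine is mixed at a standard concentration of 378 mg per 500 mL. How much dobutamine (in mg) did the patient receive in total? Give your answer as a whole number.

Concentration = 378 mg ÷ 500 mL = 0.756 mg/mL
Stage 1: 100.1 mL/hr × 7.4 hr = 740.74 mL → 740.74 mL × 0.756 mg/mL = 559.9994 mg
Stage 2: 38 mL/hr × 2.6 hr = 98.8 mL → 98.8 mL × 0.756 mg/mL = 74.6928 mg
Stage 3: 38.2 mL/hr × 7.2 hr = 275.04 mL → 275.04 mL × 0.756 mg/mL = 207.9302 mg
Total = 559.9994 + 74.6928 + 207.9302 = 842.6225 mg

843 mg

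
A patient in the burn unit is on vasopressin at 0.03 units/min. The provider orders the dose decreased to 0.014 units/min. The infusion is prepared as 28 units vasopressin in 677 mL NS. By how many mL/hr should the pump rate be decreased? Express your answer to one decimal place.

At the current dose:
0.03 units/min × 60 min/hr = 1.8 units/hr
Concentration = 28 units ÷ 677 mL = 0.04135894 units/mL
Rate = 1.8 units/hr ÷ 0.04135894 units/mL = 43.52143 mL/hr
At the new dose:
0.014 units/min × 60 min/hr = 0.84 units/hr
Rate = 0.84 units/hr ÷ 0.04135894 units/mL = 20.31 mL/hr
Change = 20.31 − 43.52143 = -23.21143 mL/hr → 23.21143 mL/hr decrease

23.2 mL/hr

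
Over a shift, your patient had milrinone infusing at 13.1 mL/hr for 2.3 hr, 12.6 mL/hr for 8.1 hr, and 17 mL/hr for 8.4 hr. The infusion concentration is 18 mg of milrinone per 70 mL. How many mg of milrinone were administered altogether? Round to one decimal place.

70.7 mg

Concentration = 18 mg ÷ 70 mL = 0.2571429 mg/mL
Stage 1: 13.1 mL/hr × 2.3 hr = 30.13 mL → 30.13 mL × 0.2571429 mg/mL = 7.747714 mg
Stage 2: 12.6 mL/hr × 8.1 hr = 102.06 mL → 102.06 mL × 0.2571429 mg/mL = 26.244 mg
Stage 3: 17 mL/hr × 8.4 hr = 142.8 mL → 142.8 mL × 0.2571429 mg/mL = 36.72 mg
Total = 7.747714 + 26.244 + 36.72 = 70.71171 mg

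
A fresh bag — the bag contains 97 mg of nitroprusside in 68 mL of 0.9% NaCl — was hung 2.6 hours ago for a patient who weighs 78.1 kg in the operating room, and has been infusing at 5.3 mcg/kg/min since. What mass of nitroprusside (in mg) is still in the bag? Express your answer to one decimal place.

32.4 mg

Dose = 5.3 mcg/kg/min × 78.1 kg = 413.93 mcg/min
413.93 mcg/min × 60 min/hr = 24835.8 mcg/hr
Concentration = 97 mg ÷ 68 mL = 1.426471 mg/mL = 1426.471 mcg/mL
Rate = 24835.8 mcg/hr ÷ 1426.471 mcg/mL = 17.41066 mL/hr
Volume infused = 17.41066 mL/hr × 2.6 hr = 45.26773 mL
Volume remaining = 68 − 45.26773 = 22.73227 mL
Drug remaining = 22.73227 mL × 1426.471 mcg/mL = 32426.92 mcg = 32.42692 mg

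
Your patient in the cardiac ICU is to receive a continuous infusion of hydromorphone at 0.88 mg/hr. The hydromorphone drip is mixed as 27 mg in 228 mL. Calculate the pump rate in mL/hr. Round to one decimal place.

Concentration = 27 mg ÷ 228 mL = 0.1184211 mg/mL
Rate = 0.88 mg/hr ÷ 0.1184211 mg/mL = 7.431111 mL/hr

7.4 mL/hr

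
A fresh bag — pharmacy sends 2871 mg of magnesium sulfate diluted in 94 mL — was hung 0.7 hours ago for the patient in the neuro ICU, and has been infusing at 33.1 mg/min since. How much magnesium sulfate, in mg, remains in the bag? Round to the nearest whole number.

1481 mg

33.1 mg/min × 60 min/hr = 1986 mg/hr
Concentration = 2871 mg ÷ 94 mL = 30.54255 mg/mL
Rate = 1986 mg/hr ÷ 30.54255 mg/mL = 65.02403 mL/hr
Volume infused = 65.02403 mL/hr × 0.7 hr = 45.51682 mL
Volume remaining = 94 − 45.51682 = 48.48318 mL
Drug remaining = 48.48318 mL × 30.54255 mg/mL = 1480.8 mg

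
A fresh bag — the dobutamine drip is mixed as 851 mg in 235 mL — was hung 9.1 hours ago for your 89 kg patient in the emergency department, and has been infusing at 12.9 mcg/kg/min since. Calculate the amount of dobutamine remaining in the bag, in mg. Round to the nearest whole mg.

224 mg

Dose = 12.9 mcg/kg/min × 89 kg = 1148.1 mcg/min
1148.1 mcg/min × 60 min/hr = 68886 mcg/hr
Concentration = 851 mg ÷ 235 mL = 3.621277 mg/mL = 3621.277 mcg/mL
Rate = 68886 mcg/hr ÷ 3621.277 mcg/mL = 19.02257 mL/hr
Volume infused = 19.02257 mL/hr × 9.1 hr = 173.1054 mL
Volume remaining = 235 − 173.1054 = 61.89458 mL
Drug remaining = 61.89458 mL × 3621.277 mcg/mL = 224137.4 mcg = 224.1374 mg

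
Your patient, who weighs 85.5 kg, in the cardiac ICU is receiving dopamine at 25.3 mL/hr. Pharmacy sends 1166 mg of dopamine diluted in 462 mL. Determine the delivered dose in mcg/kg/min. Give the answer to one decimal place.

Concentration = 1166 mg ÷ 462 mL = 2.52381 mg/mL = 2523.81 mcg/mL
Drug rate = 25.3 mL/hr × 2523.81 mcg/mL = 63852.38 mcg/hr
63852.38 mcg/hr ÷ 60 min/hr = 1064.206 mcg/min
1064.206 mcg/min ÷ 85.5 kg = 12.44686 mcg/kg/min

12.4 mcg/kg/min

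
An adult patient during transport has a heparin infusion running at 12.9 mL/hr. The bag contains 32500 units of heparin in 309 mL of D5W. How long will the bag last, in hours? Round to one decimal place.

Duration = 309 mL ÷ 12.9 mL/hr = 23.95349 hr

24.0 hours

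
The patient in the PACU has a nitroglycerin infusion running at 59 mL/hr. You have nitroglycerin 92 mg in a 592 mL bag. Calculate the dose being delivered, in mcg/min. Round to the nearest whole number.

Concentration = 92 mg ÷ 592 mL = 0.1554054 mg/mL = 155.4054 mcg/mL
Drug rate = 59 mL/hr × 155.4054 mcg/mL = 9168.919 mcg/hr
9168.919 mcg/hr ÷ 60 min/hr = 152.8153 mcg/min

153 mcg/min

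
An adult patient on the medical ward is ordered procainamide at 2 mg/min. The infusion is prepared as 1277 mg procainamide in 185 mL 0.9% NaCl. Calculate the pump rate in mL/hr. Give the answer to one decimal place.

17.4 mL/hr

2 mg/min × 60 min/hr = 120 mg/hr
Concentration = 1277 mg ÷ 185 mL = 6.902703 mg/mL
Rate = 120 mg/hr ÷ 6.902703 mg/mL = 17.38449 mL/hr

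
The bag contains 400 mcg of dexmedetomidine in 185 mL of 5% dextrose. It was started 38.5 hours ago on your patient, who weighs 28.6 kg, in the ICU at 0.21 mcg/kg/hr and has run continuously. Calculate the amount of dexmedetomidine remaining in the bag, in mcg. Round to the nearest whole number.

169 mcg

Dose = 0.21 mcg/kg/hr × 28.6 kg = 6.006 mcg/hr
Concentration = 400 mcg ÷ 185 mL = 2.162162 mcg/mL
Rate = 6.006 mcg/hr ÷ 2.162162 mcg/mL = 2.777775 mL/hr
Volume infused = 2.777775 mL/hr × 38.5 hr = 106.9443 mL
Volume remaining = 185 − 106.9443 = 78.05566 mL
Drug remaining = 78.05566 mL × 2.162162 mcg/mL = 168.769 mcg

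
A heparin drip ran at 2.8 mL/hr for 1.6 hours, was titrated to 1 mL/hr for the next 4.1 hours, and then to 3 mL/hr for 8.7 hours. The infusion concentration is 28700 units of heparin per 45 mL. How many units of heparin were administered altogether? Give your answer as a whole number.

Concentration = 28700 units ÷ 45 mL = 637.7778 units/mL
Stage 1: 2.8 mL/hr × 1.6 hr = 4.48 mL → 4.48 mL × 637.7778 units/mL = 2857.244 units
Stage 2: 1 mL/hr × 4.1 hr = 4.1 mL → 4.1 mL × 637.7778 units/mL = 2614.889 units
Stage 3: 3 mL/hr × 8.7 hr = 26.1 mL → 26.1 mL × 637.7778 units/mL = 16646 units
Total = 2857.244 + 2614.889 + 16646 = 22118.13 units

22118 units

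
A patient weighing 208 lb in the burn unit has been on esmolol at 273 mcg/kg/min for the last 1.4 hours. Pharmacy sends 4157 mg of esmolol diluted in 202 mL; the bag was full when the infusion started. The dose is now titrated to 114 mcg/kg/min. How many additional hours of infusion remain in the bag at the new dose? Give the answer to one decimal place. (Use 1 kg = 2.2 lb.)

Initial rate:
Weight = 208 lb ÷ 2.2 lb/kg = 94.54545 kg
Dose = 273 mcg/kg/min × 94.54545 kg = 25810.91 mcg/min
25810.91 mcg/min × 60 min/hr = 1548655 mcg/hr
Concentration = 4157 mg ÷ 202 mL = 20.57921 mg/mL = 20579.21 mcg/mL
Rate = 1548655 mcg/hr ÷ 20579.21 mcg/mL = 75.25336 mL/hr
Volume infused so far = 75.25336 mL/hr × 1.4 hr = 105.3547 mL
Volume remaining = 202 − 105.3547 = 96.6453 mL
New rate:
Dose = 114 mcg/kg/min × 94.54545 kg = 10778.18 mcg/min
10778.18 mcg/min × 60 min/hr = 646690.9 mcg/hr
Rate = 646690.9 mcg/hr ÷ 20579.21 mcg/mL = 31.42448 mL/hr
Time remaining = 96.6453 mL ÷ 31.42448 mL/hr = 3.075478 hr

3.1 hours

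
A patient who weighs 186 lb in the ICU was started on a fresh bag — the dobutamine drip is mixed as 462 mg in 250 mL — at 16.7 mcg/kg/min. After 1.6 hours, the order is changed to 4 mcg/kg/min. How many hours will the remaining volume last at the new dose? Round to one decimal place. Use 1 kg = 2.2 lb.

Initial rate:
Weight = 186 lb ÷ 2.2 lb/kg = 84.54545 kg
Dose = 16.7 mcg/kg/min × 84.54545 kg = 1411.909 mcg/min
1411.909 mcg/min × 60 min/hr = 84714.55 mcg/hr
Concentration = 462 mg ÷ 250 mL = 1.848 mg/mL = 1848 mcg/mL
Rate = 84714.55 mcg/hr ÷ 1848 mcg/mL = 45.8412 mL/hr
Volume infused so far = 45.8412 mL/hr × 1.6 hr = 73.34593 mL
Volume remaining = 250 − 73.34593 = 176.6541 mL
New rate:
Dose = 4 mcg/kg/min × 84.54545 kg = 338.1818 mcg/min
338.1818 mcg/min × 60 min/hr = 20290.91 mcg/hr
Rate = 20290.91 mcg/hr ÷ 1848 mcg/mL = 10.97993 mL/hr
Time remaining = 176.6541 mL ÷ 10.97993 mL/hr = 16.08882 hr

16.1 hours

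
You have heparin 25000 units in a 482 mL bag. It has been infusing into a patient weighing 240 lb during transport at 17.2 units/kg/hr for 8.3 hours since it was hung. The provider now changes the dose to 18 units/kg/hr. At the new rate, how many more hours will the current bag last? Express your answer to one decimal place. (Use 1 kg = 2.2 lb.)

Initial rate:
Weight = 240 lb ÷ 2.2 lb/kg = 109.0909 kg
Dose = 17.2 units/kg/hr × 109.0909 kg = 1876.364 units/hr
Concentration = 25000 units ÷ 482 mL = 51.86722 units/mL
Rate = 1876.364 units/hr ÷ 51.86722 units/mL = 36.17629 mL/hr
Volume infused so far = 36.17629 mL/hr × 8.3 hr = 300.2632 mL
Volume remaining = 482 − 300.2632 = 181.7368 mL
New rate:
Dose = 18 units/kg/hr × 109.0909 kg = 1963.636 units/hr
Rate = 1963.636 units/hr ÷ 51.86722 units/mL = 37.85891 mL/hr
Time remaining = 181.7368 mL ÷ 37.85891 mL/hr = 4.80037 hr

4.8 hours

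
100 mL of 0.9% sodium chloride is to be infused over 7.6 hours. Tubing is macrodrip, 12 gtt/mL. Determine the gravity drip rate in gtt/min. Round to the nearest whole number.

3 gtt/min

100 mL ÷ (7.6 hr × 60 = 456 min) = 0.2192982 mL/min
0.2192982 mL/min × 12 gtt/mL = 2.631579 gtt/min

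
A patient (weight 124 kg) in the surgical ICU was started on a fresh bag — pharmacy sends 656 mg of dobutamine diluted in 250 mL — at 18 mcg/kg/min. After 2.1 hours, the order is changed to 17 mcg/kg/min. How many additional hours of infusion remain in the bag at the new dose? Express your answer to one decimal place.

3.0 hours

Initial rate:
Dose = 18 mcg/kg/min × 124 kg = 2232 mcg/min
2232 mcg/min × 60 min/hr = 133920 mcg/hr
Concentration = 656 mg ÷ 250 mL = 2.624 mg/mL = 2624 mcg/mL
Rate = 133920 mcg/hr ÷ 2624 mcg/mL = 51.03659 mL/hr
Volume infused so far = 51.03659 mL/hr × 2.1 hr = 107.1768 mL
Volume remaining = 250 − 107.1768 = 142.8232 mL
New rate:
Dose = 17 mcg/kg/min × 124 kg = 2108 mcg/min
2108 mcg/min × 60 min/hr = 126480 mcg/hr
Rate = 126480 mcg/hr ÷ 2624 mcg/mL = 48.20122 mL/hr
Time remaining = 142.8232 mL ÷ 48.20122 mL/hr = 2.963061 hr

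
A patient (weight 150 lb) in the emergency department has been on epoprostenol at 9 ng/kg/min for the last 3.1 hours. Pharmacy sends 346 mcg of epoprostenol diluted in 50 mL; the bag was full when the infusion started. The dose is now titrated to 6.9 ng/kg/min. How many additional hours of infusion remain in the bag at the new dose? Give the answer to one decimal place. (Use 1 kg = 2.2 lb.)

8.2 hours

Initial rate:
Weight = 150 lb ÷ 2.2 lb/kg = 68.18182 kg
Dose = 9 ng/kg/min × 68.18182 kg = 613.6364 ng/min
613.6364 ng/min × 60 min/hr = 36818.18 ng/hr
Concentration = 346 mcg ÷ 50 mL = 6.92 mcg/mL = 6920 ng/mL
Rate = 36818.18 ng/hr ÷ 6920 ng/mL = 5.320547 mL/hr
Volume infused so far = 5.320547 mL/hr × 3.1 hr = 16.49369 mL
Volume remaining = 50 − 16.49369 = 33.50631 mL
New rate:
Dose = 6.9 ng/kg/min × 68.18182 kg = 470.4545 ng/min
470.4545 ng/min × 60 min/hr = 28227.27 ng/hr
Rate = 28227.27 ng/hr ÷ 6920 ng/mL = 4.079086 mL/hr
Time remaining = 33.50631 mL ÷ 4.079086 mL/hr = 8.214171 hr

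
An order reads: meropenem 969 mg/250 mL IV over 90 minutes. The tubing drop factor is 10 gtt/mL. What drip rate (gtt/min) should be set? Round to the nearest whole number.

250 mL ÷ (90 min) = 2.777778 mL/min
2.777778 mL/min × 10 gtt/mL = 27.77778 gtt/min

28 gtt/min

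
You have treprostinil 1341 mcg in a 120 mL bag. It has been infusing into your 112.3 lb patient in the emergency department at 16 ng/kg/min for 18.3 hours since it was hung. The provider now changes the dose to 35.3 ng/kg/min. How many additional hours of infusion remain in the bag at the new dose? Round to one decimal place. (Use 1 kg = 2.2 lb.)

4.1 hours

Initial rate:
Weight = 112.3 lb ÷ 2.2 lb/kg = 51.04545 kg
Dose = 16 ng/kg/min × 51.04545 kg = 816.7273 ng/min
816.7273 ng/min × 60 min/hr = 49003.64 ng/hr
Concentration = 1341 mcg ÷ 120 mL = 11.175 mcg/mL = 11175 ng/mL
Rate = 49003.64 ng/hr ÷ 11175 ng/mL = 4.385113 mL/hr
Volume infused so far = 4.385113 mL/hr × 18.3 hr = 80.24757 mL
Volume remaining = 120 − 80.24757 = 39.75243 mL
New rate:
Dose = 35.3 ng/kg/min × 51.04545 kg = 1801.905 ng/min
1801.905 ng/min × 60 min/hr = 108114.3 ng/hr
Rate = 108114.3 ng/hr ÷ 11175 ng/mL = 9.674655 mL/hr
Time remaining = 39.75243 mL ÷ 9.674655 mL/hr = 4.108925 hr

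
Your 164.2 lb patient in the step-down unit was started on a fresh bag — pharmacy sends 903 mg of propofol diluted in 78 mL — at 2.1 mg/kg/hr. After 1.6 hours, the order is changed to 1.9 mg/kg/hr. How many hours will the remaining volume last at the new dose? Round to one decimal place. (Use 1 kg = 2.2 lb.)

Initial rate:
Weight = 164.2 lb ÷ 2.2 lb/kg = 74.63636 kg
Dose = 2.1 mg/kg/hr × 74.63636 kg = 156.7364 mg/hr
Concentration = 903 mg ÷ 78 mL = 11.57692 mg/mL
Rate = 156.7364 mg/hr ÷ 11.57692 mg/mL = 13.53869 mL/hr
Volume infused so far = 13.53869 mL/hr × 1.6 hr = 21.6619 mL
Volume remaining = 78 − 21.6619 = 56.3381 mL
New rate:
Dose = 1.9 mg/kg/hr × 74.63636 kg = 141.8091 mg/hr
Rate = 141.8091 mg/hr ÷ 11.57692 mg/mL = 12.24929 mL/hr
Time remaining = 56.3381 mL ÷ 12.24929 mL/hr = 4.599295 hr

4.6 hours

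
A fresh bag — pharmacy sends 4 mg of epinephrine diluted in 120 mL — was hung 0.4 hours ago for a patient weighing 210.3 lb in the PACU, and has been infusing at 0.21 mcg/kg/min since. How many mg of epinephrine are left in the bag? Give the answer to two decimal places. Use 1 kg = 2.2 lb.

3.52 mg

Weight = 210.3 lb ÷ 2.2 lb/kg = 95.59091 kg
Dose = 0.21 mcg/kg/min × 95.59091 kg = 20.07409 mcg/min
20.07409 mcg/min × 60 min/hr = 1204.445 mcg/hr
Concentration = 4 mg ÷ 120 mL = 0.03333333 mg/mL = 33.33333 mcg/mL
Rate = 1204.445 mcg/hr ÷ 33.33333 mcg/mL = 36.13336 mL/hr
Volume infused = 36.13336 mL/hr × 0.4 hr = 14.45335 mL
Volume remaining = 120 − 14.45335 = 105.5467 mL
Drug remaining = 105.5467 mL × 33.33333 mcg/mL = 3518.222 mcg = 3.518222 mg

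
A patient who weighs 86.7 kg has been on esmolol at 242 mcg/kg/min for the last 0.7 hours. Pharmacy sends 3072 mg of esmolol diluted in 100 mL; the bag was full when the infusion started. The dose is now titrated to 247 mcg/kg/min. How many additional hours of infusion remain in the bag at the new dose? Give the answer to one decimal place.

Initial rate:
Dose = 242 mcg/kg/min × 86.7 kg = 20981.4 mcg/min
20981.4 mcg/min × 60 min/hr = 1258884 mcg/hr
Concentration = 3072 mg ÷ 100 mL = 30.72 mg/mL = 30720 mcg/mL
Rate = 1258884 mcg/hr ÷ 30720 mcg/mL = 40.9793 mL/hr
Volume infused so far = 40.9793 mL/hr × 0.7 hr = 28.68551 mL
Volume remaining = 100 − 28.68551 = 71.31449 mL
New rate:
Dose = 247 mcg/kg/min × 86.7 kg = 21414.9 mcg/min
21414.9 mcg/min × 60 min/hr = 1284894 mcg/hr
Rate = 1284894 mcg/hr ÷ 30720 mcg/mL = 41.82598 mL/hr
Time remaining = 71.31449 mL ÷ 41.82598 mL/hr = 1.705029 hr

1.7 hours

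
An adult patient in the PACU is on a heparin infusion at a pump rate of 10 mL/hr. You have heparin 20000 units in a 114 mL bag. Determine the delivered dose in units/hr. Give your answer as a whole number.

Concentration = 20000 units ÷ 114 mL = 175.4386 units/mL
Drug rate = 10 mL/hr × 175.4386 units/mL = 1754.386 units/hr

1754 units/hr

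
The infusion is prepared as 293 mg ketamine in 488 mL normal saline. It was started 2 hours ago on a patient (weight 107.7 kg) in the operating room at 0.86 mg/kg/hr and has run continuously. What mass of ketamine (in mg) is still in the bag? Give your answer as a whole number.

Dose = 0.86 mg/kg/hr × 107.7 kg = 92.622 mg/hr
Concentration = 293 mg ÷ 488 mL = 0.6004098 mg/mL
Rate = 92.622 mg/hr ÷ 0.6004098 mg/mL = 154.2646 mL/hr
Volume infused = 154.2646 mL/hr × 2 hr = 308.5293 mL
Volume remaining = 488 − 308.5293 = 179.4707 mL
Drug remaining = 179.4707 mL × 0.6004098 mg/mL = 107.756 mg

108 mg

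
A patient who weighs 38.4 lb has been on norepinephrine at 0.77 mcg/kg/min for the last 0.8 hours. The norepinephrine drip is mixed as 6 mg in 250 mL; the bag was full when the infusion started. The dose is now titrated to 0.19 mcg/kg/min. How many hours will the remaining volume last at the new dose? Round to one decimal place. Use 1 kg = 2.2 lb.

26.9 hours

Initial rate:
Weight = 38.4 lb ÷ 2.2 lb/kg = 17.45455 kg
Dose = 0.77 mcg/kg/min × 17.45455 kg = 13.44 mcg/min
13.44 mcg/min × 60 min/hr = 806.4 mcg/hr
Concentration = 6 mg ÷ 250 mL = 0.024 mg/mL = 24 mcg/mL
Rate = 806.4 mcg/hr ÷ 24 mcg/mL = 33.6 mL/hr
Volume infused so far = 33.6 mL/hr × 0.8 hr = 26.88 mL
Volume remaining = 250 − 26.88 = 223.12 mL
New rate:
Dose = 0.19 mcg/kg/min × 17.45455 kg = 3.316364 mcg/min
3.316364 mcg/min × 60 min/hr = 198.9818 mcg/hr
Rate = 198.9818 mcg/hr ÷ 24 mcg/mL = 8.290909 mL/hr
Time remaining = 223.12 mL ÷ 8.290909 mL/hr = 26.9114 hr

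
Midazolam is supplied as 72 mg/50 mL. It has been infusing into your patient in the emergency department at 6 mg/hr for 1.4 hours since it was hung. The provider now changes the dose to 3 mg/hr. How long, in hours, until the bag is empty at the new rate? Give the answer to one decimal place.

21.2 hours

Initial rate:
Concentration = 72 mg ÷ 50 mL = 1.44 mg/mL
Rate = 6 mg/hr ÷ 1.44 mg/mL = 4.166667 mL/hr
Volume infused so far = 4.166667 mL/hr × 1.4 hr = 5.833333 mL
Volume remaining = 50 − 5.833333 = 44.16667 mL
New rate:
Rate = 3 mg/hr ÷ 1.44 mg/mL = 2.083333 mL/hr
Time remaining = 44.16667 mL ÷ 2.083333 mL/hr = 21.2 hr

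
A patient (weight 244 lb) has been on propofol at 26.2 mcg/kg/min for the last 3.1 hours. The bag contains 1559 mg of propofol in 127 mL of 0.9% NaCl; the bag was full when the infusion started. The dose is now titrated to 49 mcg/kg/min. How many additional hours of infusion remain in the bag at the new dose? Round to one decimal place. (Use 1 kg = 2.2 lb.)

Initial rate:
Weight = 244 lb ÷ 2.2 lb/kg = 110.9091 kg
Dose = 26.2 mcg/kg/min × 110.9091 kg = 2905.818 mcg/min
2905.818 mcg/min × 60 min/hr = 174349.1 mcg/hr
Concentration = 1559 mg ÷ 127 mL = 12.27559 mg/mL = 12275.59 mcg/mL
Rate = 174349.1 mcg/hr ÷ 12275.59 mcg/mL = 14.20291 mL/hr
Volume infused so far = 14.20291 mL/hr × 3.1 hr = 44.02902 mL
Volume remaining = 127 − 44.02902 = 82.97098 mL
New rate:
Dose = 49 mcg/kg/min × 110.9091 kg = 5434.545 mcg/min
5434.545 mcg/min × 60 min/hr = 326072.7 mcg/hr
Rate = 326072.7 mcg/hr ÷ 12275.59 mcg/mL = 26.56269 mL/hr
Time remaining = 82.97098 mL ÷ 26.56269 mL/hr = 3.123591 hr

3.1 hours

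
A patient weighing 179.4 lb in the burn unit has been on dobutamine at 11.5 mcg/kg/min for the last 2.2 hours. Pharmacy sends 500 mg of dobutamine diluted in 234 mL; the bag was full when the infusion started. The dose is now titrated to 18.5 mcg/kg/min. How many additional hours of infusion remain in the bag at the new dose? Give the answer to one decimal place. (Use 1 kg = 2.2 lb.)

Initial rate:
Weight = 179.4 lb ÷ 2.2 lb/kg = 81.54545 kg
Dose = 11.5 mcg/kg/min × 81.54545 kg = 937.7727 mcg/min
937.7727 mcg/min × 60 min/hr = 56266.36 mcg/hr
Concentration = 500 mg ÷ 234 mL = 2.136752 mg/mL = 2136.752 mcg/mL
Rate = 56266.36 mcg/hr ÷ 2136.752 mcg/mL = 26.33266 mL/hr
Volume infused so far = 26.33266 mL/hr × 2.2 hr = 57.93185 mL
Volume remaining = 234 − 57.93185 = 176.0682 mL
New rate:
Dose = 18.5 mcg/kg/min × 81.54545 kg = 1508.591 mcg/min
1508.591 mcg/min × 60 min/hr = 90515.45 mcg/hr
Rate = 90515.45 mcg/hr ÷ 2136.752 mcg/mL = 42.36123 mL/hr
Time remaining = 176.0682 mL ÷ 42.36123 mL/hr = 4.156351 hr

4.2 hours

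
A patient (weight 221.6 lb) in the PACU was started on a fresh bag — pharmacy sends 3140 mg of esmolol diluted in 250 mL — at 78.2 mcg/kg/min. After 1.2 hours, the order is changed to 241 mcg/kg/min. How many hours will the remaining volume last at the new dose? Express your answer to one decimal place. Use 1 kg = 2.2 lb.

1.8 hours

Initial rate:
Weight = 221.6 lb ÷ 2.2 lb/kg = 100.7273 kg
Dose = 78.2 mcg/kg/min × 100.7273 kg = 7876.873 mcg/min
7876.873 mcg/min × 60 min/hr = 472612.4 mcg/hr
Concentration = 3140 mg ÷ 250 mL = 12.56 mg/mL = 12560 mcg/mL
Rate = 472612.4 mcg/hr ÷ 12560 mcg/mL = 37.62837 mL/hr
Volume infused so far = 37.62837 mL/hr × 1.2 hr = 45.15405 mL
Volume remaining = 250 − 45.15405 = 204.846 mL
New rate:
Dose = 241 mcg/kg/min × 100.7273 kg = 24275.27 mcg/min
24275.27 mcg/min × 60 min/hr = 1456516 mcg/hr
Rate = 1456516 mcg/hr ÷ 12560 mcg/mL = 115.9647 mL/hr
Time remaining = 204.846 mL ÷ 115.9647 mL/hr = 1.766451 hr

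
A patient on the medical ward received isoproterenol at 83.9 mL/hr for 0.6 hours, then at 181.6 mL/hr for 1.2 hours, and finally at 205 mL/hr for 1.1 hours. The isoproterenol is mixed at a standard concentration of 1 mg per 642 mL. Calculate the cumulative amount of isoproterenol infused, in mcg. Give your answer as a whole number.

Concentration = 1 mg ÷ 642 mL = 0.001557632 mg/mL
Stage 1: 83.9 mL/hr × 0.6 hr = 50.34 mL → 50.34 mL × 0.001557632 mg/mL = 0.07841121 mg
Stage 2: 181.6 mL/hr × 1.2 hr = 217.92 mL → 217.92 mL × 0.001557632 mg/mL = 0.3394393 mg
Stage 3: 205 mL/hr × 1.1 hr = 225.5 mL → 225.5 mL × 0.001557632 mg/mL = 0.3512461 mg
Total = 0.07841121 + 0.3394393 + 0.3512461 = 0.7690966 mg = 769.0966 mcg

769 mcg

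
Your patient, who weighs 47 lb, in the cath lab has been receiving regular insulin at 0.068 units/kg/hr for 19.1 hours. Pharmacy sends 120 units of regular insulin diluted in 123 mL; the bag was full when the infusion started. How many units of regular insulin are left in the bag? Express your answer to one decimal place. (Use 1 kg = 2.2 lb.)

92.3 units

Weight = 47 lb ÷ 2.2 lb/kg = 21.36364 kg
Dose = 0.068 units/kg/hr × 21.36364 kg = 1.452727 units/hr
Concentration = 120 units ÷ 123 mL = 0.9756098 units/mL
Rate = 1.452727 units/hr ÷ 0.9756098 units/mL = 1.489045 mL/hr
Volume infused = 1.489045 mL/hr × 19.1 hr = 28.44077 mL
Volume remaining = 123 − 28.44077 = 94.55923 mL
Drug remaining = 94.55923 mL × 0.9756098 units/mL = 92.25291 units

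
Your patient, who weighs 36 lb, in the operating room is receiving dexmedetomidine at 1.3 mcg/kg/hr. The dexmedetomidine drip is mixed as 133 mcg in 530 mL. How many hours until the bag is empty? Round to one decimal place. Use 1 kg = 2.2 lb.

Weight = 36 lb ÷ 2.2 lb/kg = 16.36364 kg
Dose = 1.3 mcg/kg/hr × 16.36364 kg = 21.27273 mcg/hr
Concentration = 133 mcg ÷ 530 mL = 0.2509434 mcg/mL
Rate = 21.27273 mcg/hr ÷ 0.2509434 mcg/mL = 84.77102 mL/hr
Duration = 530 mL ÷ 84.77102 mL/hr = 6.252137 hr

6.3 hours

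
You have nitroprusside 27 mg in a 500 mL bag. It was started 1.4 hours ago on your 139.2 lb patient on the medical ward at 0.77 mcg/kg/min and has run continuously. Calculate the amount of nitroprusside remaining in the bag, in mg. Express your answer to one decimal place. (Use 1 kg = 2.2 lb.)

Weight = 139.2 lb ÷ 2.2 lb/kg = 63.27273 kg
Dose = 0.77 mcg/kg/min × 63.27273 kg = 48.72 mcg/min
48.72 mcg/min × 60 min/hr = 2923.2 mcg/hr
Concentration = 27 mg ÷ 500 mL = 0.054 mg/mL = 54 mcg/mL
Rate = 2923.2 mcg/hr ÷ 54 mcg/mL = 54.13333 mL/hr
Volume infused = 54.13333 mL/hr × 1.4 hr = 75.78667 mL
Volume remaining = 500 − 75.78667 = 424.2133 mL
Drug remaining = 424.2133 mL × 54 mcg/mL = 22907.52 mcg = 22.90752 mg

22.9 mg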